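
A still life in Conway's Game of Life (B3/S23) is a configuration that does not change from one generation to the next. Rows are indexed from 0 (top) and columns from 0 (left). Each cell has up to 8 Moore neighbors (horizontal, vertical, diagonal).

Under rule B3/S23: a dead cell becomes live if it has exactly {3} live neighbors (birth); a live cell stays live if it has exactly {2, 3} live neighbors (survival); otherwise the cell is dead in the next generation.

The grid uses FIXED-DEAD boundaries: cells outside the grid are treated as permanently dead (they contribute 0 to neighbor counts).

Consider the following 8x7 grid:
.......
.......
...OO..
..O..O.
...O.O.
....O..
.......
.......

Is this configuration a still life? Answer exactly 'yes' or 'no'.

Answer: yes

Derivation:
Compute generation 1 and compare to generation 0 (given above):
Generation 1:
.......
.......
...OO..
..O..O.
...O.O.
....O..
.......
.......
The grids are IDENTICAL -> still life.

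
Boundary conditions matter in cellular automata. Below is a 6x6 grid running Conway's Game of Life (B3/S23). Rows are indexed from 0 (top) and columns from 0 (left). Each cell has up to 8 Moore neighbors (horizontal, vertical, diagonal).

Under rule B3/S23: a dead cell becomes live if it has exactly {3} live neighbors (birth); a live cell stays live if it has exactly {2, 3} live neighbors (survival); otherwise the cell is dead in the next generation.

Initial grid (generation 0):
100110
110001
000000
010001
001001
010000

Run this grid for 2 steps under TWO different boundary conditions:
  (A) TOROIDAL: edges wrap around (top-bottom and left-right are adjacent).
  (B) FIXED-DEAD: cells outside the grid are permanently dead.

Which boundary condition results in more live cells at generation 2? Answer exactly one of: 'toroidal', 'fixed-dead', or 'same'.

Under TOROIDAL boundary, generation 2:
000000
011110
010010
101000
000010
100011
Population = 12

Under FIXED-DEAD boundary, generation 2:
110000
001000
110000
101000
000000
000000
Population = 7

Comparison: toroidal=12, fixed-dead=7 -> toroidal

Answer: toroidal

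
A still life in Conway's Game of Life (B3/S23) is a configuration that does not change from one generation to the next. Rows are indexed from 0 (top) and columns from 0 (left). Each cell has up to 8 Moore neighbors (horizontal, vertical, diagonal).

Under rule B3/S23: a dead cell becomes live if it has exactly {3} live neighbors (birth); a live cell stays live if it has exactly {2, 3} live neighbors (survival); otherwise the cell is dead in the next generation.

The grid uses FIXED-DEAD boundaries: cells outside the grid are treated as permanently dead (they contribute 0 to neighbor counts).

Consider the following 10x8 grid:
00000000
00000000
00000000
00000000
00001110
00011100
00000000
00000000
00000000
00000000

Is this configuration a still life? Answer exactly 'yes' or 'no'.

Answer: no

Derivation:
Compute generation 1 and compare to generation 0 (given above):
Generation 1:
00000000
00000000
00000000
00000100
00010010
00010010
00001000
00000000
00000000
00000000
Cell (3,5) differs: gen0=0 vs gen1=1 -> NOT a still life.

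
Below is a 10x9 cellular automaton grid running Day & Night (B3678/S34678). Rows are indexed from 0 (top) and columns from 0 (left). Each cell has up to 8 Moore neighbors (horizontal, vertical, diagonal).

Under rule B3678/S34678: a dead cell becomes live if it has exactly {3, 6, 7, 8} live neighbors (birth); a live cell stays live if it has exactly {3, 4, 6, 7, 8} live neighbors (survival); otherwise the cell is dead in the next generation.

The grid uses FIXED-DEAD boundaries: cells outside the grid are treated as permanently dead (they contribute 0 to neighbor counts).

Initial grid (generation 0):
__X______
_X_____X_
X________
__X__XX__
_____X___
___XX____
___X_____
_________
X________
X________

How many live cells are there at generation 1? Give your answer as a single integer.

Simulating step by step:
Generation 0 (given above): 13 live cells
Generation 1: 7 live cells
_________
_________
_X____X__
_________
___X_XX__
____X____
____X____
_________
_________
_________
Population at generation 1: 7

Answer: 7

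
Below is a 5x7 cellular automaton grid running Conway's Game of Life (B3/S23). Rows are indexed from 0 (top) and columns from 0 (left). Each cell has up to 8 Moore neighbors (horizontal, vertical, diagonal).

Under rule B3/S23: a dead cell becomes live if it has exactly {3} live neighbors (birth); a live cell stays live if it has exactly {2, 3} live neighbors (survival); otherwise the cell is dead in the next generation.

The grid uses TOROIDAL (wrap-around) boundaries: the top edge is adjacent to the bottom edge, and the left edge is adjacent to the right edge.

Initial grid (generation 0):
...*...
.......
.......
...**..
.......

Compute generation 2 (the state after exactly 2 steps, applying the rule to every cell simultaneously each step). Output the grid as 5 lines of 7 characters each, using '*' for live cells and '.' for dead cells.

Simulating step by step:
Generation 0 (given above): 3 live cells
Generation 1: 2 live cells
.......
.......
.......
.......
...**..
Generation 2: 0 live cells
(generation 2 grid is the final answer)

Answer: .......
.......
.......
.......
.......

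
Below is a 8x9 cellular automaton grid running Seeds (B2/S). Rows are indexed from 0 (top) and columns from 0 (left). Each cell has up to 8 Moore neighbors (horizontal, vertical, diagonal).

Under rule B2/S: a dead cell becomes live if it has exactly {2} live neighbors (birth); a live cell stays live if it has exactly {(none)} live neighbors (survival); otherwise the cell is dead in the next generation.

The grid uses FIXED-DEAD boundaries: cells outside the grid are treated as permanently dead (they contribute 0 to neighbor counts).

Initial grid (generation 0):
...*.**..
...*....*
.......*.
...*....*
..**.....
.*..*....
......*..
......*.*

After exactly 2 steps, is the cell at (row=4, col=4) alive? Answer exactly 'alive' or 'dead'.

Simulating step by step:
Generation 0 (given above): 15 live cells
Generation 1: 12 live cells
..*....*.
..*..*...
..***....
....*..*.
.*.......
.....*...
.........
.....*...
Generation 2: 14 live cells
.*.*..*..
......*..
.*....*..
.*...*...
....***..
.........
....***..
.........

Cell (4,4) at generation 2: 1 -> alive

Answer: alive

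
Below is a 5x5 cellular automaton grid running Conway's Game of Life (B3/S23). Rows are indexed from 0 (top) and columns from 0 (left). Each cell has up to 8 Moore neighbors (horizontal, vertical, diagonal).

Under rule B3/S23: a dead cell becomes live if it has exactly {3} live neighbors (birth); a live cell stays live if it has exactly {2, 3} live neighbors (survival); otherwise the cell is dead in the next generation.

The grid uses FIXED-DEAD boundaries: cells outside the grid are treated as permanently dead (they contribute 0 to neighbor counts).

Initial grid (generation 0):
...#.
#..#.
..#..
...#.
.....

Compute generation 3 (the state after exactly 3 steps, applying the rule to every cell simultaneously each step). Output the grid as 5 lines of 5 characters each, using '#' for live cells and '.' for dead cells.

Simulating step by step:
Generation 0 (given above): 5 live cells
Generation 1: 4 live cells
.....
..##.
..##.
.....
.....
Generation 2: 4 live cells
.....
..##.
..##.
.....
.....
Generation 3: 4 live cells
(generation 3 grid is the final answer)

Answer: .....
..##.
..##.
.....
.....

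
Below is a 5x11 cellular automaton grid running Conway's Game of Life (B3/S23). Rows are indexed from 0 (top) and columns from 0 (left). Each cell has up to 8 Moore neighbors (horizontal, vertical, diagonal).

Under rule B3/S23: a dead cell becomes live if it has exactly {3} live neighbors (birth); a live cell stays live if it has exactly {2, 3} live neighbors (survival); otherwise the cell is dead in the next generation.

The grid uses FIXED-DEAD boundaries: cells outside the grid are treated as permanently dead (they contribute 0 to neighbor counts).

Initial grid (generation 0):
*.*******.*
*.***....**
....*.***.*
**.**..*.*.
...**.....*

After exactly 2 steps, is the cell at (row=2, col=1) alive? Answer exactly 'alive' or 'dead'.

Simulating step by step:
Generation 0 (given above): 29 live cells
Generation 1: 20 live cells
..*..****.*
..*.......*
*.....**..*
..*...**.**
..***......
Generation 2: 22 live cells
......**.*.
.*...*..*.*
.*....***.*
.**..******
..**.......

Cell (2,1) at generation 2: 1 -> alive

Answer: alive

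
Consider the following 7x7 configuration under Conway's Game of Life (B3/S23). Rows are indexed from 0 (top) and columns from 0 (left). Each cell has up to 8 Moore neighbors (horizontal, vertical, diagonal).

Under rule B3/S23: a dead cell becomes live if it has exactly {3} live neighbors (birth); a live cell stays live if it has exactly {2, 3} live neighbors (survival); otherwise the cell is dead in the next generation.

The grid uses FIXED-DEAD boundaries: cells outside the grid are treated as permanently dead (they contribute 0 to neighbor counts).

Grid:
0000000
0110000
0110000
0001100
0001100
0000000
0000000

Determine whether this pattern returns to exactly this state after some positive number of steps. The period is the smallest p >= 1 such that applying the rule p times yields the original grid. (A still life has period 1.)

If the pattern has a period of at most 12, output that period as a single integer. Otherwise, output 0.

Simulating and comparing each generation to the original:
Gen 0 (original, given above): 8 live cells
Gen 1: 6 live cells, differs from original
Gen 2: 8 live cells, MATCHES original -> period = 2

Answer: 2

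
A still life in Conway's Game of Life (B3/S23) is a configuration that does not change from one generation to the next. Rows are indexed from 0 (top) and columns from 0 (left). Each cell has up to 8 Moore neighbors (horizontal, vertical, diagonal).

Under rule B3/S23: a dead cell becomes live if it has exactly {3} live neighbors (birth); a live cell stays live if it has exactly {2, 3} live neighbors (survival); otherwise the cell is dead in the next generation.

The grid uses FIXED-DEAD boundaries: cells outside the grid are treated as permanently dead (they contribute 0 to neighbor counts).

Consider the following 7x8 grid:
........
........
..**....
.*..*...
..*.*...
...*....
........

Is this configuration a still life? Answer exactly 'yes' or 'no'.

Answer: yes

Derivation:
Compute generation 1 and compare to generation 0 (given above):
Generation 1:
........
........
..**....
.*..*...
..*.*...
...*....
........
The grids are IDENTICAL -> still life.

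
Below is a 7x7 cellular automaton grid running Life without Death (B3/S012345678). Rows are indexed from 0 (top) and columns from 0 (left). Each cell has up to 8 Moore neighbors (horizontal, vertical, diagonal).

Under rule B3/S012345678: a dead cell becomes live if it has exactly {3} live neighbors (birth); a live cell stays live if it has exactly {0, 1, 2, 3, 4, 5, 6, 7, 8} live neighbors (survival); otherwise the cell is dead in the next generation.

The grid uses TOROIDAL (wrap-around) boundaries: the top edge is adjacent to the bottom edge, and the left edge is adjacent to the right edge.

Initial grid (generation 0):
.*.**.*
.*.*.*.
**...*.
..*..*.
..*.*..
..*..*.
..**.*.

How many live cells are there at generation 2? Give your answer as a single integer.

Answer: 29

Derivation:
Simulating step by step:
Generation 0 (given above): 19 live cells
Generation 1: 28 live cells
**.**.*
.*.*.*.
**...*.
..*****
.**.**.
.**..*.
.***.**
Generation 2: 29 live cells
**.**.*
.*.*.*.
**...*.
..*****
***.**.
.**..*.
.***.**
Population at generation 2: 29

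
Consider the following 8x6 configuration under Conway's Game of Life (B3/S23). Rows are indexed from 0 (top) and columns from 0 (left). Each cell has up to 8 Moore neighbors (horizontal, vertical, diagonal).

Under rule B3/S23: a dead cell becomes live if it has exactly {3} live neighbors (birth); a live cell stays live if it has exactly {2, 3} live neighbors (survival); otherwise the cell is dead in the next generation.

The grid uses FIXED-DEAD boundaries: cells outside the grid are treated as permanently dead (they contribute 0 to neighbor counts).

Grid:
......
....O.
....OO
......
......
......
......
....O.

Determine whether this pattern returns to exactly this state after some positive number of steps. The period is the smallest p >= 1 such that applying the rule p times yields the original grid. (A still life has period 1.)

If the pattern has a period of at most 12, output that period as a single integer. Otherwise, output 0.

Answer: 0

Derivation:
Simulating and comparing each generation to the original:
Gen 0 (original, given above): 4 live cells
Gen 1: 4 live cells, differs from original
Gen 2: 4 live cells, differs from original
Gen 3: 4 live cells, differs from original
Gen 4: 4 live cells, differs from original
Gen 5: 4 live cells, differs from original
Gen 6: 4 live cells, differs from original
Gen 7: 4 live cells, differs from original
Gen 8: 4 live cells, differs from original
Gen 9: 4 live cells, differs from original
Gen 10: 4 live cells, differs from original
Gen 11: 4 live cells, differs from original
Gen 12: 4 live cells, differs from original
No period found within 12 steps.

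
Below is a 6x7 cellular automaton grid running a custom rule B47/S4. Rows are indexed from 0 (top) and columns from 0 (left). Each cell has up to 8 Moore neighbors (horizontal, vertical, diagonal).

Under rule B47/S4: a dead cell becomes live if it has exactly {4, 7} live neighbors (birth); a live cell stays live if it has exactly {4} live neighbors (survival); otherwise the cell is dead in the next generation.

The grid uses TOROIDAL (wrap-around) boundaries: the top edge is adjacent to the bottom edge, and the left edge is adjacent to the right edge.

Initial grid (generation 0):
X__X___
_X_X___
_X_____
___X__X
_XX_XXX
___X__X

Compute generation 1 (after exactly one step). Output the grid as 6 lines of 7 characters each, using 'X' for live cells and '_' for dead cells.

Answer: __X____
__X____
__X____
X_X__X_
X__X_X_
X_X_XX_

Derivation:
Simulating step by step:
Generation 0 (given above): 14 live cells
Generation 1: 13 live cells
(generation 1 grid is the final answer)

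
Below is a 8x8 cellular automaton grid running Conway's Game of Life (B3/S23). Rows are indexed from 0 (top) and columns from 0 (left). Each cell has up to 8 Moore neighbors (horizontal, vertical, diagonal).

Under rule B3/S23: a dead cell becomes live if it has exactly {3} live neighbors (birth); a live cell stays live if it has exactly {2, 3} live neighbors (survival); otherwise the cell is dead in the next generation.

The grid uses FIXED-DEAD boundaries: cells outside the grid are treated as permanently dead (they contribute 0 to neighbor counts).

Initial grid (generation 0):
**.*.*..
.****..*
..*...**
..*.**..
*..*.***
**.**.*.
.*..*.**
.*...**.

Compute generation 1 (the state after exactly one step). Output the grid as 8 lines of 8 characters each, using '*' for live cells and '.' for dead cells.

Answer: **.*....
*...**.*
......**
.**.*...
*......*
**.*....
.*.**..*
.....***

Derivation:
Simulating step by step:
Generation 0 (given above): 32 live cells
Generation 1: 24 live cells
(generation 1 grid is the final answer)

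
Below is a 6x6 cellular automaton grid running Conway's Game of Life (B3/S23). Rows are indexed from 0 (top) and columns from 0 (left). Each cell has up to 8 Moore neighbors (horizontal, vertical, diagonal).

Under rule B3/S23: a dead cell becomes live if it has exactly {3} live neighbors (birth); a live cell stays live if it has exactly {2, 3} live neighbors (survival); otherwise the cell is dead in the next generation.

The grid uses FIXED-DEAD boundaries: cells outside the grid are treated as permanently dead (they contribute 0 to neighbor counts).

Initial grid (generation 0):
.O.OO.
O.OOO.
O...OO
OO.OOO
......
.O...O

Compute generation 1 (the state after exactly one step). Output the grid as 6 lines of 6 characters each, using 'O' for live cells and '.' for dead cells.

Simulating step by step:
Generation 0 (given above): 17 live cells
Generation 1: 13 live cells
(generation 1 grid is the final answer)

Answer: .O..O.
O.O...
O.....
OO.O.O
OOO..O
......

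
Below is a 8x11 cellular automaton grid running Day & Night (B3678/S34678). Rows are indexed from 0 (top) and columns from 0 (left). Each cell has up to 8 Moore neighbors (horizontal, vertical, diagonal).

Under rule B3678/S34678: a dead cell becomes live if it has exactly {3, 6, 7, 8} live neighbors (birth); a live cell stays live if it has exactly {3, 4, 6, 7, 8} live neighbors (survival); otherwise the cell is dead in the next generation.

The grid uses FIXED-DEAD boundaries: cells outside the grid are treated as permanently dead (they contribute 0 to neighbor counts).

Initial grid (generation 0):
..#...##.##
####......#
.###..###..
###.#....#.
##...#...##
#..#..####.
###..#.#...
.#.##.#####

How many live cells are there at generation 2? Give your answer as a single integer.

Answer: 46

Derivation:
Simulating step by step:
Generation 0 (given above): 45 live cells
Generation 1: 45 live cells
..##.......
..##.......
.##.#....#.
##...###.##
#..##.##.##
##..#######
###..####.#
##...####..
Generation 2: 46 live cells
..##.......
....#......
###..##.#.#
##...###.##
#.#.######.
#...#######
.##..#####.
###..#..##.
Population at generation 2: 46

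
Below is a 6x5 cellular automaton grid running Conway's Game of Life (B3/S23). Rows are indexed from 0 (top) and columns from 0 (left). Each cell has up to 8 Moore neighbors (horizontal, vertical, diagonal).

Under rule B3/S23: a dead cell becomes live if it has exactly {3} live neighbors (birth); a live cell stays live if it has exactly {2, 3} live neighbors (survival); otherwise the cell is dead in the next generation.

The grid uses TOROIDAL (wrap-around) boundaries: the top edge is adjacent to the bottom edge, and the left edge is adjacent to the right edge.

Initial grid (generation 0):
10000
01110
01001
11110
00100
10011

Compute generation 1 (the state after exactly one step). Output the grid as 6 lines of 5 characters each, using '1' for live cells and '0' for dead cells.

Answer: 10000
01111
00001
10011
00000
11011

Derivation:
Simulating step by step:
Generation 0 (given above): 14 live cells
Generation 1: 13 live cells
(generation 1 grid is the final answer)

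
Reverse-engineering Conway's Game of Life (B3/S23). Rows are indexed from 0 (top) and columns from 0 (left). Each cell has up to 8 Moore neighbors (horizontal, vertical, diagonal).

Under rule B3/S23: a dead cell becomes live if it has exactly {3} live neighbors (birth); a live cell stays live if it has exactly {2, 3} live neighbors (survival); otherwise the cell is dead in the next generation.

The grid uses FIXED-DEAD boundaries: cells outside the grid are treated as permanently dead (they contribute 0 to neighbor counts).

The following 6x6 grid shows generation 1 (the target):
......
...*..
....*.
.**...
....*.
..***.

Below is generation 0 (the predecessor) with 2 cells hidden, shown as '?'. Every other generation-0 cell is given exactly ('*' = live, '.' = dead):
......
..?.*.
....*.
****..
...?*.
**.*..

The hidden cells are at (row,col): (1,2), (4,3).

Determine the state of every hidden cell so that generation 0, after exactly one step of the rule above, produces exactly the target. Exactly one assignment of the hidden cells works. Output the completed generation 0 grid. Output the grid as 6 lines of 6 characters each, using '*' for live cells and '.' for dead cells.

Hidden generation-0 cells (in order): (1,2), (4,3).
A hidden cell only influences target cells in its own 3x3 neighborhood. Try each of the 2^2 = 4 assignments, step the completed generation 0 forward once under B3/S23, and compare with the target:
  (1,2)=. (4,3)=. -> step gives (1,3)='.' but target has '*' -> reject
  (1,2)=. (4,3)=* -> step gives (1,3)='.' but target has '*' -> reject
  (1,2)=* (4,3)=. -> step gives (3,3)='*' but target has '.' -> reject
  (1,2)=* (4,3)=* -> step reproduces the target at every cell -> ACCEPT
Unique solution: (1,2)=live, (4,3)=live.
Check: live-neighbor counts of every cell in the completed generation 0:
011211
010312
244522
123442
456431
113231
Applying B3/S23 to generation 0 with these counts gives:
......
...*..
....*.
.**...
....*.
..***.
which matches the target exactly.

Answer: ......
..*.*.
....*.
****..
...**.
**.*..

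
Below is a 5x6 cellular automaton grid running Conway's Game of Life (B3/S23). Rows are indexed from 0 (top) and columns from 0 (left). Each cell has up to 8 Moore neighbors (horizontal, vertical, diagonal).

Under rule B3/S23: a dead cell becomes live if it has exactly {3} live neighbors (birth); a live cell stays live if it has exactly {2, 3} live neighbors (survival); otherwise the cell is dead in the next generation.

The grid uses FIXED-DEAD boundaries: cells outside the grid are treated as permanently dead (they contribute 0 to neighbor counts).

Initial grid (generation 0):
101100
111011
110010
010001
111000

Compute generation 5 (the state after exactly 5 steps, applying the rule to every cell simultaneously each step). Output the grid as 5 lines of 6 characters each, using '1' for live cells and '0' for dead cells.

Simulating step by step:
Generation 0 (given above): 16 live cells
Generation 1: 11 live cells
101110
000011
000110
000000
111000
Generation 2: 12 live cells
000111
001001
000111
011100
010000
Generation 3: 9 live cells
000111
001000
010001
010100
010000
Generation 4: 9 live cells
000110
001101
010000
110000
001000
Generation 5: 11 live cells
(generation 5 grid is the final answer)

Answer: 001110
001100
110000
111000
010000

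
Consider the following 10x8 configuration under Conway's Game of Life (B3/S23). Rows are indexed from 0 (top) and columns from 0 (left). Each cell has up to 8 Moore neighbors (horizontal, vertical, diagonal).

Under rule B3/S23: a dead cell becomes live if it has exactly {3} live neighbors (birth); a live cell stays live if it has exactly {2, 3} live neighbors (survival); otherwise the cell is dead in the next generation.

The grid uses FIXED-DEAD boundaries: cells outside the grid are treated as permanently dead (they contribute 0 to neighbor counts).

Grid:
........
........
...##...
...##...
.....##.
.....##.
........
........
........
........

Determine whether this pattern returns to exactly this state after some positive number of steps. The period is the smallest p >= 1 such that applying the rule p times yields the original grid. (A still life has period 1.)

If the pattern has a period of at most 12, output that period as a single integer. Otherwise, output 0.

Simulating and comparing each generation to the original:
Gen 0 (original, given above): 8 live cells
Gen 1: 6 live cells, differs from original
Gen 2: 8 live cells, MATCHES original -> period = 2

Answer: 2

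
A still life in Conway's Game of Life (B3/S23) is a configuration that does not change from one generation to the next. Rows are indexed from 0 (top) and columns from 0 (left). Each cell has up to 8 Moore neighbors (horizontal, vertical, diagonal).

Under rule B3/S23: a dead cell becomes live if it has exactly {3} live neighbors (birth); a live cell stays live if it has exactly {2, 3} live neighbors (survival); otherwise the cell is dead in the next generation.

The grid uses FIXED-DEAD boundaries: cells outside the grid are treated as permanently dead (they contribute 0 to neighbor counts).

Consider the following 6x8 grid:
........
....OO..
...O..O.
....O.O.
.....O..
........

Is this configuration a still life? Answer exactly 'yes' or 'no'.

Answer: yes

Derivation:
Compute generation 1 and compare to generation 0 (given above):
Generation 1:
........
....OO..
...O..O.
....O.O.
.....O..
........
The grids are IDENTICAL -> still life.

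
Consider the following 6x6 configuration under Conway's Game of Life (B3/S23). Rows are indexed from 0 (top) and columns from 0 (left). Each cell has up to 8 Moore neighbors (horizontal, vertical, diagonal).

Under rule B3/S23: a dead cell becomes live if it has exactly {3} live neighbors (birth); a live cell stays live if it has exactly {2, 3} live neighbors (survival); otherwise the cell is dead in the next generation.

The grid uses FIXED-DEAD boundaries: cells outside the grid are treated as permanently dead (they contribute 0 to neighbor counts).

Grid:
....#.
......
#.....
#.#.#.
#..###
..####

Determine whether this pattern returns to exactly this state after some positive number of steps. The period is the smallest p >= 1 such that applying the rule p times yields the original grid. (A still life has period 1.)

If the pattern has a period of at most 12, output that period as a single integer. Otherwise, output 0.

Simulating and comparing each generation to the original:
Gen 0 (original, given above): 13 live cells
Gen 1: 6 live cells, differs from original
Gen 2: 2 live cells, differs from original
Gen 3: 0 live cells, differs from original
Gen 4: 0 live cells, differs from original
Gen 5: 0 live cells, differs from original
Gen 6: 0 live cells, differs from original
Gen 7: 0 live cells, differs from original
Gen 8: 0 live cells, differs from original
Gen 9: 0 live cells, differs from original
Gen 10: 0 live cells, differs from original
Gen 11: 0 live cells, differs from original
Gen 12: 0 live cells, differs from original
No period found within 12 steps.

Answer: 0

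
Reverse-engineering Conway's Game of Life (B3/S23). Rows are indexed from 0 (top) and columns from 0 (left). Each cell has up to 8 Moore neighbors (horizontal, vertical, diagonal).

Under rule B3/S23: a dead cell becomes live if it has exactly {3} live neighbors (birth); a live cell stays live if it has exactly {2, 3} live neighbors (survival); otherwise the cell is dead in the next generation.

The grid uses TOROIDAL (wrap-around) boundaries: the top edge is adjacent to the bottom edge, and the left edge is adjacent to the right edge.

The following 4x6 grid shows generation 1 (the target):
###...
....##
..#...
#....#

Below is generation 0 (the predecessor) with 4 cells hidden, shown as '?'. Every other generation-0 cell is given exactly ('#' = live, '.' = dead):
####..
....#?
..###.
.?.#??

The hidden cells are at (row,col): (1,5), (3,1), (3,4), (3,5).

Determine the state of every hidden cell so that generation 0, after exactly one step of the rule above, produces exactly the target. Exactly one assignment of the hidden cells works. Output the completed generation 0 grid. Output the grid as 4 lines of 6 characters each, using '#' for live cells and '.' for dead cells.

Hidden generation-0 cells (in order): (1,5), (3,1), (3,4), (3,5).
A hidden cell only influences target cells in its own 3x3 neighborhood. Try each of the 2^4 = 16 assignments, step the completed generation 0 forward once under B3/S23, and compare with the target:
  (1,5)=. (3,1)=. (3,4)=. (3,5)=. -> step gives (0,0)='.' but target has '#' -> reject
  (1,5)=. (3,1)=. (3,4)=. (3,5)=# -> step gives (0,3)='#' but target has '.' -> reject
  (1,5)=. (3,1)=. (3,4)=# (3,5)=. -> step gives (0,0)='.' but target has '#' -> reject
  (1,5)=. (3,1)=. (3,4)=# (3,5)=# -> step reproduces the target at every cell -> ACCEPT
  (1,5)=. (3,1)=# (3,4)=. (3,5)=. -> step gives (0,2)='.' but target has '#' -> reject
  (1,5)=. (3,1)=# (3,4)=. (3,5)=# -> step gives (0,2)='.' but target has '#' -> reject
  (1,5)=. (3,1)=# (3,4)=# (3,5)=. -> step gives (0,2)='.' but target has '#' -> reject
  (1,5)=. (3,1)=# (3,4)=# (3,5)=# -> step gives (0,2)='.' but target has '#' -> reject
  (1,5)=# (3,1)=. (3,4)=. (3,5)=. -> step gives (0,3)='#' but target has '.' -> reject
  (1,5)=# (3,1)=. (3,4)=. (3,5)=# -> step gives (0,3)='#' but target has '.' -> reject
  (1,5)=# (3,1)=. (3,4)=# (3,5)=. -> step gives (1,0)='#' but target has '.' -> reject
  (1,5)=# (3,1)=. (3,4)=# (3,5)=# -> step gives (1,0)='#' but target has '.' -> reject
  (1,5)=# (3,1)=# (3,4)=. (3,5)=. -> step gives (0,2)='.' but target has '#' -> reject
  (1,5)=# (3,1)=# (3,4)=. (3,5)=# -> step gives (0,0)='.' but target has '#' -> reject
  (1,5)=# (3,1)=# (3,4)=# (3,5)=. -> step gives (0,2)='.' but target has '#' -> reject
  (1,5)=# (3,1)=# (3,4)=# (3,5)=# -> step gives (0,0)='.' but target has '#' -> reject
Unique solution: (1,5)=dead, (3,1)=dead, (3,4)=live, (3,5)=live.
Check: live-neighbor counts of every cell in the completed generation 0:
223454
245633
112554
346653
Applying B3/S23 to generation 0 with these counts gives:
###...
....##
..#...
#....#
which matches the target exactly.

Answer: ####..
....#.
..###.
...###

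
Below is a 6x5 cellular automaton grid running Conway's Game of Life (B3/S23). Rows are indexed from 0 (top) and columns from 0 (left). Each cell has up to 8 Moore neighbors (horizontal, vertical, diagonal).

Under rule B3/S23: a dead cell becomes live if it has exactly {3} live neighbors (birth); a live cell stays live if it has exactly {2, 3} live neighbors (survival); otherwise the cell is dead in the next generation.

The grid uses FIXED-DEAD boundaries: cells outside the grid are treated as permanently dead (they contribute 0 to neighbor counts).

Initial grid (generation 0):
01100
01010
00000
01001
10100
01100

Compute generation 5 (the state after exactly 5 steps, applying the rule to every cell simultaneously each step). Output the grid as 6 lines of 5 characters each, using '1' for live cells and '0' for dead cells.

Answer: 01000
00100
01100
00011
01000
01111

Derivation:
Simulating step by step:
Generation 0 (given above): 10 live cells
Generation 1: 10 live cells
01100
01000
00100
01000
10110
01100
Generation 2: 12 live cells
01100
01000
01100
01010
10010
01110
Generation 3: 14 live cells
01100
10000
11000
11010
10011
01110
Generation 4: 12 live cells
01000
10100
00100
00011
10001
01111
Generation 5: 11 live cells
(generation 5 grid is the final answer)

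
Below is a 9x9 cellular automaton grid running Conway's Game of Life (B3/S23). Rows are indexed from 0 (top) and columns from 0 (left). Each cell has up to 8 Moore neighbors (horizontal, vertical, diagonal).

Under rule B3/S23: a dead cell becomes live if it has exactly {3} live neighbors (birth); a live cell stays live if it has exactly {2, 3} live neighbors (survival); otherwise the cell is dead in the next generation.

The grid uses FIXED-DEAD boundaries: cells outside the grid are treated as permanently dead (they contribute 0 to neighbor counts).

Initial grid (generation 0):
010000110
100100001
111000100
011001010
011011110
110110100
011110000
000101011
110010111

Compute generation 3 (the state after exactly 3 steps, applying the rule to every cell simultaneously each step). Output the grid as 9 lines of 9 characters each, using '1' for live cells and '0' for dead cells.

Answer: 000000000
000001110
000001001
000000000
000000000
110000001
001000011
110010001
000011110

Derivation:
Simulating step by step:
Generation 0 (given above): 39 live cells
Generation 1: 24 live cells
000000010
100000100
100100110
000010010
000000010
100000110
110000110
100001001
000011101
Generation 2: 23 live cells
000000000
000000100
000001110
000000011
000000011
110000001
110001001
110010001
000011110
Generation 3: 19 live cells
(generation 3 grid is the final answer)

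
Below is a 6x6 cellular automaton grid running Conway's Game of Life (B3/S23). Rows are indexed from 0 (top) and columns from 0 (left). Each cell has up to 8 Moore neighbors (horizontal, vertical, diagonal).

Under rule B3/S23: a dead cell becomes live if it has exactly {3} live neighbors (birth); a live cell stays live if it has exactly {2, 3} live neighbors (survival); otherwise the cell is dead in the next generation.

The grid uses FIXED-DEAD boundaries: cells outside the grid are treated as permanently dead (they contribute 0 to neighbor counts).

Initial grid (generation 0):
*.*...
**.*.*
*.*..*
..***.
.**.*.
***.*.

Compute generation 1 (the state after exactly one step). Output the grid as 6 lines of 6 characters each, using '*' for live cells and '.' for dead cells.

Answer: *.*...
*..**.
*....*
....**
*...**
*.*...

Derivation:
Simulating step by step:
Generation 0 (given above): 19 live cells
Generation 1: 14 live cells
(generation 1 grid is the final answer)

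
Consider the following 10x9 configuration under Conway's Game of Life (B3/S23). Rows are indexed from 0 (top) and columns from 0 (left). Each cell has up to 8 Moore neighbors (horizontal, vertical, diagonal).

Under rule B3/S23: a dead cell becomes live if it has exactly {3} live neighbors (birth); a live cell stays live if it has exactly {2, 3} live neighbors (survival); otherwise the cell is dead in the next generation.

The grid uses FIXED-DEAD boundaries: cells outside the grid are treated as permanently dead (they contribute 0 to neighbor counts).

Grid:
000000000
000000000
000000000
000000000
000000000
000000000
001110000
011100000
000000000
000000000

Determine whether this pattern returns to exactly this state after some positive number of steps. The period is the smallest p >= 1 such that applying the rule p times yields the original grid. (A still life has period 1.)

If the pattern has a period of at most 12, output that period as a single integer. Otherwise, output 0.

Answer: 2

Derivation:
Simulating and comparing each generation to the original:
Gen 0 (original, given above): 6 live cells
Gen 1: 6 live cells, differs from original
Gen 2: 6 live cells, MATCHES original -> period = 2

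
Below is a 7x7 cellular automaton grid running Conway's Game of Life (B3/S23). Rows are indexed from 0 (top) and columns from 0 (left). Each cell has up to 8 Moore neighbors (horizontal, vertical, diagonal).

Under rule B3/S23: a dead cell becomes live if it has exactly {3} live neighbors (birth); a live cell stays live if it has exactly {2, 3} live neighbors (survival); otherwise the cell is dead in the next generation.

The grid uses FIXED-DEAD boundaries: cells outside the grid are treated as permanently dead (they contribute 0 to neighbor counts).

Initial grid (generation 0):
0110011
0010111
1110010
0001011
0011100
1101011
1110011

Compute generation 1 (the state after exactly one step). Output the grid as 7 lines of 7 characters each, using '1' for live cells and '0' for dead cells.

Simulating step by step:
Generation 0 (given above): 28 live cells
Generation 1: 19 live cells
(generation 1 grid is the final answer)

Answer: 0111101
1000100
0110000
0000011
0100000
1000001
1010111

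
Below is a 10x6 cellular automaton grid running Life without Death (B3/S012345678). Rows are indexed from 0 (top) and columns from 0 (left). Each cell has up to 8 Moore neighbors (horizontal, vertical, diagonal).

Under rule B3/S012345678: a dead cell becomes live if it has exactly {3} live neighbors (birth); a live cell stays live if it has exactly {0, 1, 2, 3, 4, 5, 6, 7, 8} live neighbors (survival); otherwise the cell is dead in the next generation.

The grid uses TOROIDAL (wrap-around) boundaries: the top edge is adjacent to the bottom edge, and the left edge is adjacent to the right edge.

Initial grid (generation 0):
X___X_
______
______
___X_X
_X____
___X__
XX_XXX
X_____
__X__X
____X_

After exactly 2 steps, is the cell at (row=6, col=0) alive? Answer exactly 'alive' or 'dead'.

Simulating step by step:
Generation 0 (given above): 15 live cells
Generation 1: 24 live cells
X___XX
______
______
___X_X
_XX_X_
_X_X_X
XXXXXX
X_XX__
__X__X
___XX_
Generation 2: 31 live cells
X__XXX
_____X
______
__XXXX
_XX_XX
_X_X_X
XXXXXX
X_XX__
_XX__X
X__XX_

Cell (6,0) at generation 2: 1 -> alive

Answer: alive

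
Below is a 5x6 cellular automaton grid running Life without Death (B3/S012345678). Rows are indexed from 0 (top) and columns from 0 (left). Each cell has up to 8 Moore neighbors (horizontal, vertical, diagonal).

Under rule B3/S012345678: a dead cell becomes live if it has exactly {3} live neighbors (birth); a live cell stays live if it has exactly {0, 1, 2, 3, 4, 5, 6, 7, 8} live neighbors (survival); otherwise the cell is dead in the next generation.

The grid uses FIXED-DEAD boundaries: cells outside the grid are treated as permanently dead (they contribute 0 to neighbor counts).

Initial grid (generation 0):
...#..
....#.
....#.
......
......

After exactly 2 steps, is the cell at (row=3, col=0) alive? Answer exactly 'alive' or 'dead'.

Answer: dead

Derivation:
Simulating step by step:
Generation 0 (given above): 3 live cells
Generation 1: 4 live cells
...#..
...##.
....#.
......
......
Generation 2: 6 live cells
...##.
...##.
...##.
......
......

Cell (3,0) at generation 2: 0 -> dead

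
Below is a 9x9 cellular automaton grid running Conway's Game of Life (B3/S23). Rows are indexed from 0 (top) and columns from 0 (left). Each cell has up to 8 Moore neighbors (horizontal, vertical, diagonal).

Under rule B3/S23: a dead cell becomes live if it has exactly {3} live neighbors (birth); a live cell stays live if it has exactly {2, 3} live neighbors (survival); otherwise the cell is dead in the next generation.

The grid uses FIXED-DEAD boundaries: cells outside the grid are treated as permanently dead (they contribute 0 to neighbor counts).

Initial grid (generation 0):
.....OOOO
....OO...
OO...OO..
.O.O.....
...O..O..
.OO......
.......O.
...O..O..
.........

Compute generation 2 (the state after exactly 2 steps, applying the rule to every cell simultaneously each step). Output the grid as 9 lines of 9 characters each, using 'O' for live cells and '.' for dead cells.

Simulating step by step:
Generation 0 (given above): 19 live cells
Generation 1: 19 live cells
....OOOO.
....O....
OOO..OO..
OO..OOO..
.O.O.....
..O......
..O......
.........
.........
Generation 2: 22 live cells
(generation 2 grid is the final answer)

Answer: ....OOO..
.O.OO..O.
O.OO..O..
...OO.O..
OO.OOO...
.OOO.....
.........
.........
.........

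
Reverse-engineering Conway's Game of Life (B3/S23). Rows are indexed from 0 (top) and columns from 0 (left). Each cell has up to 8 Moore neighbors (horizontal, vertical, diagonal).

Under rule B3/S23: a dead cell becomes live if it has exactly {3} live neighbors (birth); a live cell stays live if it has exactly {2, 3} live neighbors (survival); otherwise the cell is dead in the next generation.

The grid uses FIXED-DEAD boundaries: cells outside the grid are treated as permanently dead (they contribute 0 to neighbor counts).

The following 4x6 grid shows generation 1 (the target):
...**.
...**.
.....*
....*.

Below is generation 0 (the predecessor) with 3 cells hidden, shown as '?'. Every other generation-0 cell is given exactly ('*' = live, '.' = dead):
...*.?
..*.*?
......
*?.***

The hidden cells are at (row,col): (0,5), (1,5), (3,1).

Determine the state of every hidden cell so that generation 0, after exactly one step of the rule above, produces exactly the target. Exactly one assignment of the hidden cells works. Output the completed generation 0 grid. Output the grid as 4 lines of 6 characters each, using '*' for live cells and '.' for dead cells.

Hidden generation-0 cells (in order): (0,5), (1,5), (3,1).
A hidden cell only influences target cells in its own 3x3 neighborhood. Try each of the 2^3 = 8 assignments, step the completed generation 0 forward once under B3/S23, and compare with the target:
  (0,5)=. (1,5)=. (3,1)=. -> step gives (0,4)='.' but target has '*' -> reject
  (0,5)=. (1,5)=. (3,1)=* -> step gives (0,4)='.' but target has '*' -> reject
  (0,5)=. (1,5)=* (3,1)=. -> step gives (2,5)='.' but target has '*' -> reject
  (0,5)=. (1,5)=* (3,1)=* -> step gives (2,1)='*' but target has '.' -> reject
  (0,5)=* (1,5)=. (3,1)=. -> step reproduces the target at every cell -> ACCEPT
  (0,5)=* (1,5)=. (3,1)=* -> step gives (2,1)='*' but target has '.' -> reject
  (0,5)=* (1,5)=* (3,1)=. -> step gives (0,4)='.' but target has '*' -> reject
  (0,5)=* (1,5)=* (3,1)=* -> step gives (0,4)='.' but target has '*' -> reject
Unique solution: (0,5)=live, (1,5)=dead, (3,1)=dead.
Check: live-neighbor counts of every cell in the completed generation 0:
012231
011322
122443
011121
Applying B3/S23 to generation 0 with these counts gives:
...**.
...**.
.....*
....*.
which matches the target exactly.

Answer: ...*.*
..*.*.
......
*..***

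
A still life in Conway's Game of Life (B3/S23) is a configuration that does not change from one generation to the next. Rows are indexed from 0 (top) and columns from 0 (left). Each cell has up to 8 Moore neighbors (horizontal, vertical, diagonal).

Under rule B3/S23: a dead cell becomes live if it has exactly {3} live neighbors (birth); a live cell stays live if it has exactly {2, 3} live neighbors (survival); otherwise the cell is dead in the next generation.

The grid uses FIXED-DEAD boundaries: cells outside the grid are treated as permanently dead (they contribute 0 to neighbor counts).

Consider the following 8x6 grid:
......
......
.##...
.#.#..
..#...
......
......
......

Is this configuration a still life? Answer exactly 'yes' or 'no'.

Compute generation 1 and compare to generation 0 (given above):
Generation 1:
......
......
.##...
.#.#..
..#...
......
......
......
The grids are IDENTICAL -> still life.

Answer: yes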